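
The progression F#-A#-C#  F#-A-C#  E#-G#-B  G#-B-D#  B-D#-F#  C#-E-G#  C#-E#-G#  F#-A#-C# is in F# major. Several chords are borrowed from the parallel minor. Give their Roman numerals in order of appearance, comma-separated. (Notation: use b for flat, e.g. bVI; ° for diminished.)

i, v

The diatonic triads in F# major are F#, G#m, A#m, B, C#, D#m, E#dim. Of the given chords, F#–A#–C# = F#, E#–G#–B = E#dim, G#–B–D# = G#m, B–D#–F# = B and C#–E#–G# = C# are diatonic. F#–A–C# doesn't fit — on degree 1 F# major would have F# (I). F#m is the degree-1 chord of F# minor, so it is the borrowed i. C#–E–G# doesn't fit — on degree 5 F# major would have C# (V). C#m is the degree-5 chord of F# minor, so it is the borrowed v.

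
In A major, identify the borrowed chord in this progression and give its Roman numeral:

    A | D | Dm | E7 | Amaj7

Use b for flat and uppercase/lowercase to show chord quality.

The diatonic triads in A major are A, Bm, C#m, D, E, F#m, G#dim. A, D, E7 and Amaj7 are all diatonic. Dm (D–F–A) is not: scale degree 4 in A major carries D (IV). In A minor the chord on that degree is Dm, so here it functions as iv, borrowed from the parallel minor.

iv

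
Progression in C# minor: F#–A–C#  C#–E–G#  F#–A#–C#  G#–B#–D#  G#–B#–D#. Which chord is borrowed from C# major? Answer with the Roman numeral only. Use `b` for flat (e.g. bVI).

IV

In C# minor (with V from harmonic minor) the diatonic chords are C#m, D#dim, E, F#m, G#, A, B. F#–A–C# = F#m, C#–E–G# = C#m and G#–B#–D# = G# all belong to that set. But F#–A#–C# is foreign: the diatonic iv on degree 4 is F#m, whereas F# comes from C# major. It is labeled IV.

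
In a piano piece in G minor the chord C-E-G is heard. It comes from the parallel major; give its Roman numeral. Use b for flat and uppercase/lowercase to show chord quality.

IV

C is scale degree 4 in G minor. Diatonically G minor has Cm (iv) on that degree; C–E–G is instead the major chord native to G major, so it takes the label IV.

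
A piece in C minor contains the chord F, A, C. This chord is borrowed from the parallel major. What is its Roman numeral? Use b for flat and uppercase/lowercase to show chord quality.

The root F is the diatonic 4th degree of C minor; the borrowing shows in the chord quality. Diatonically C minor has Fm (iv) on that degree; F–A–C is instead the major chord native to C major, so it takes the label IV.

IV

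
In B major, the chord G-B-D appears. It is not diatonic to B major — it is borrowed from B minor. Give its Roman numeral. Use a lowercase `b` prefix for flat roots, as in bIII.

The root G is the lowered 6th scale degree — diatonically B major has G# there. Diatonically B major has G#m (vi) on that degree; G–B–D is instead the major chord native to B minor, so it takes the label bVI.

bVI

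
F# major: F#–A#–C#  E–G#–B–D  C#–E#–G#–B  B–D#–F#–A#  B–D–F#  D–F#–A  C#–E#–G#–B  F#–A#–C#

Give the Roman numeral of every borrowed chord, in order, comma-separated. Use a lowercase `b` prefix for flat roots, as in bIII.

bVII7, iv, bVI

F# major has the diatonic set F#, G#m, A#m, B, C#, D#m, E#dim. F#–A#–C# = F#, C#–E#–G#–B = C#7 and B–D#–F#–A# = Bmaj7 all belong to that set. E–G#–B–D doesn't fit — on degree 7 F# major would have E#dim (vii°). E7 is the degree-7 chord of F# minor, so it is the borrowed bVII7. B–D–F# is not: scale degree 4 in F# major carries B (IV). In F# minor the chord on that degree is Bm, so here it functions as iv, borrowed from the parallel minor. D–F#–A doesn't fit — on degree 6 F# major would have D#m (vi). D is the degree-6 chord of F# minor, so it is the borrowed bVI.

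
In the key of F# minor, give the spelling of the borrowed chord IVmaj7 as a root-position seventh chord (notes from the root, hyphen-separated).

The root, B, is scale degree 4 — the same note in F# minor and F# major; only the chord quality changes. Stacking thirds in F# major on B gives B–D#–F#–A#.

B-D#-F#-A#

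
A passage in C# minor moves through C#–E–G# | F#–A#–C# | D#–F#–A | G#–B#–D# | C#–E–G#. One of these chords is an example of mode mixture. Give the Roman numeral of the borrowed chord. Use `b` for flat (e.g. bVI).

IV

In C# minor (with V from harmonic minor) the diatonic chords are C#m, D#dim, E, F#m, G#, A, B. Of the given chords, C#–E–G# = C#m, D#–F#–A = D#dim and G#–B#–D# = G# are diatonic. F#–A#–C# doesn't fit — on degree 4 C# minor would have F#m (iv). F# is the degree-4 chord of C# major, so it is the borrowed IV.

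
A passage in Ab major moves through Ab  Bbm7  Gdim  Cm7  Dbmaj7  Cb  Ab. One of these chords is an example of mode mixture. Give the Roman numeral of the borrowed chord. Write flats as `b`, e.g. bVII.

bIII

In Ab major the diatonic chords are Ab, Bbm, Cm, Db, Eb, Fm, Gdim. Of the given chords, Ab, Bbm7, Gdim, Cm7 and Dbmaj7 are diatonic. But Cb (Cb–Eb–Gb) is foreign: the diatonic iii on degree 3 is Cm, whereas Cb comes from Ab minor. It is labeled bIII.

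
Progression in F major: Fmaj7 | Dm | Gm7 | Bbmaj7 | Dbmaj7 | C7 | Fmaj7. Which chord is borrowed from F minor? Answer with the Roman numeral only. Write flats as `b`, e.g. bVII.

bVImaj7

F major has the diatonic set F, Gm, Am, Bb, C, Dm, Edim. Fmaj7, Dm, Gm7, Bbmaj7 and C7 all belong to that set. Dbmaj7 (Db–F–Ab–C) doesn't fit — on degree 6 F major would have Dm (vi). Dbmaj7 is the degree-6 chord of F minor, so it is the borrowed bVImaj7.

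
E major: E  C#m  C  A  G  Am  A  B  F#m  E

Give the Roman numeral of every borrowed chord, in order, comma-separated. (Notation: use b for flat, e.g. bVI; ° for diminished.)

In E major the diatonic chords are E, F#m, G#m, A, B, C#m, D#dim. Of the given chords, E, C#m, A, B and F#m are diatonic. C (C–E–G) is not: scale degree 6 in E major carries C#m (vi). In E minor the chord on that degree is C, so here it functions as bVI, borrowed from the parallel minor. G (G–B–D) is not: scale degree 3 in E major carries G#m (iii). In E minor the chord on that degree is G, so here it functions as bIII, borrowed from the parallel minor. But Am (A–C–E) is foreign: the diatonic IV on degree 4 is A, whereas Am comes from E minor. It is labeled iv.

bVI, bIII, iv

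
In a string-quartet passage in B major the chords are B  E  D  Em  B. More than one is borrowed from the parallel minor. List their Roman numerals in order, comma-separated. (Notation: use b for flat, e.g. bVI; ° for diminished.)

bIII, iv

B major has the diatonic set B, C#m, D#m, E, F#, G#m, A#dim. B and E are both diatonic. D (D–F#–A) is not: scale degree 3 in B major carries D#m (iii). In B minor the chord on that degree is D, so here it functions as bIII, borrowed from the parallel minor. Em (E–G–B) is not: scale degree 4 in B major carries E (IV). In B minor the chord on that degree is Em, so here it functions as iv, borrowed from the parallel minor.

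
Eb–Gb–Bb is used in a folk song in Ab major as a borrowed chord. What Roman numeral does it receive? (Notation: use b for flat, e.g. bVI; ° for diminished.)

v

Eb is scale degree 5 in Ab major. Eb–Gb–Bb is a minor chord — the form found in Ab minor, not the diatonic V (Eb). Borrowed into Ab major it is written v.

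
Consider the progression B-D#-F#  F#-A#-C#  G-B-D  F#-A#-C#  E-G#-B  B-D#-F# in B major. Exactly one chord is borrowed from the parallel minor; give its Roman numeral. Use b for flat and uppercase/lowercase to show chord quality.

bVI

The diatonic triads in B major are B, C#m, D#m, E, F#, G#m, A#dim. B–D#–F# = B, F#–A#–C# = F# and E–G#–B = E are all diatonic. G–B–D is not: scale degree 6 in B major carries G#m (vi). In B minor the chord on that degree is G, so here it functions as bVI, borrowed from the parallel minor.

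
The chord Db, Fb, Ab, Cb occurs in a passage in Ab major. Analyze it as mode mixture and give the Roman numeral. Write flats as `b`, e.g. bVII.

iv7

Db is scale degree 4 in Ab major. Diatonically Ab major has Db (IV) on that degree; Db–Fb–Ab–Cb is instead the minor-seventh chord native to Ab minor, so it takes the label iv7.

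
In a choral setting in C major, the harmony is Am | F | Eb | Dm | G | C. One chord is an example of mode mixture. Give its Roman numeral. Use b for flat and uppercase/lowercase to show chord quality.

bIII

C major has the diatonic set C, Dm, Em, F, G, Am, Bdim. Of the given chords, Am, F, Dm, G and C are diatonic. Eb (Eb–G–Bb) is not: scale degree 3 in C major carries Em (iii). In C minor the chord on that degree is Eb, so here it functions as bIII, borrowed from the parallel minor.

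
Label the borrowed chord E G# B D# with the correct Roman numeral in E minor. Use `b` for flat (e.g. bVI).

Imaj7

E is scale degree 1 in E minor. The diatonic chord on degree 1 would be Em (i), but E–G#–B–D# is the major-seventh chord from E major. As a borrowed chord it is labeled Imaj7.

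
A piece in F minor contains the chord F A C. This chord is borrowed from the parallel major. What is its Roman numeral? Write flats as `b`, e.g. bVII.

I

The root F is the diatonic 1st degree of F minor; the borrowing shows in the chord quality. Diatonically F minor has Fm (i) on that degree; F–A–C is instead the major chord native to F major, so it takes the label I.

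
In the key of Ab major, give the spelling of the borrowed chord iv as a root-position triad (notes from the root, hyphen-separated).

Db-Fb-Ab

iv is built on scale degree 4, which is Db in both Ab major and its parallel. In Ab minor the chord on Db is Db–Fb–Ab.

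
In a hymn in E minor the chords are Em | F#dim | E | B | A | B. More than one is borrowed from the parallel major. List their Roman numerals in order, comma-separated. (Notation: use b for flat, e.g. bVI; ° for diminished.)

I, IV

The diatonic triads in E minor (with V from harmonic minor) are Em, F#dim, G, Am, B, C, D. Of the given chords, Em, F#dim and B are diatonic. E (E–G#–B) is not: scale degree 1 in E minor carries Em (i). In E major the chord on that degree is E, so here it functions as I, borrowed from the parallel major. But A (A–C#–E) is foreign: the diatonic iv on degree 4 is Am, whereas A comes from E major. It is labeled IV.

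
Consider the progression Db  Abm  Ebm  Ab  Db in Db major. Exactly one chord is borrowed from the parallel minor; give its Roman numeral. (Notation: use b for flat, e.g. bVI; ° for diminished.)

v

In Db major the diatonic chords are Db, Ebm, Fm, Gb, Ab, Bbm, Cdim. Of the given chords, Db, Ebm and Ab are diatonic. Abm (Ab–Cb–Eb) doesn't fit — on degree 5 Db major would have Ab (V). Abm is the degree-5 chord of Db minor, so it is the borrowed v.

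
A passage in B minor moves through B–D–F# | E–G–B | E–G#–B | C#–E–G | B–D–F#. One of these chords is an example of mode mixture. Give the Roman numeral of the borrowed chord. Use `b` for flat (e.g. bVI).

The diatonic triads in B minor (with V from harmonic minor) are Bm, C#dim, D, Em, F#, G, A. B–D–F# = Bm, E–G–B = Em and C#–E–G = C#dim are all diatonic. E–G#–B doesn't fit — on degree 4 B minor would have Em (iv). E is the degree-4 chord of B major, so it is the borrowed IV.

IV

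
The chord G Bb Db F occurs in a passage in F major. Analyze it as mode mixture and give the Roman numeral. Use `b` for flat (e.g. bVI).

iiø7

The root G is the diatonic 2nd degree of F major; the borrowing shows in the chord quality. G–Bb–Db–F is a half-diminished-seventh chord — the form found in F minor, not the diatonic ii (Gm). Borrowed into F major it is written iiø7.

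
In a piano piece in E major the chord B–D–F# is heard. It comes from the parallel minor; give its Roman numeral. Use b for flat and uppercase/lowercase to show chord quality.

The root B is the diatonic 5th degree of E major; the borrowing shows in the chord quality. The diatonic chord on degree 5 would be B (V), but B–D–F# is the minor chord from E minor. As a borrowed chord it is labeled v.

v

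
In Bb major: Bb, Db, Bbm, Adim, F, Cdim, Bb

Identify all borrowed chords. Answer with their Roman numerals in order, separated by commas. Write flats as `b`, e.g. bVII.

bIII, i, ii°

Bb major has the diatonic set Bb, Cm, Dm, Eb, F, Gm, Adim. Bb, Adim and F are all diatonic. Db (Db–F–Ab) doesn't fit — on degree 3 Bb major would have Dm (iii). Db is the degree-3 chord of Bb minor, so it is the borrowed bIII. Bbm (Bb–Db–F) doesn't fit — on degree 1 Bb major would have Bb (I). Bbm is the degree-1 chord of Bb minor, so it is the borrowed i. Cdim (C–Eb–Gb) doesn't fit — on degree 2 Bb major would have Cm (ii). Cdim is the degree-2 chord of Bb minor, so it is the borrowed ii°.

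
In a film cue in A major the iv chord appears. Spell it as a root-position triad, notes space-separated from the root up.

D F A

iv is built on scale degree 4, which is D in both A major and its parallel. In A minor the chord on D is D–F–A.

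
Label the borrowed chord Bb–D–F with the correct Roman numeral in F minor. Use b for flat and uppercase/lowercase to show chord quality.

Bb is scale degree 4 in F minor. Bb–D–F is a major chord — the form found in F major, not the diatonic iv (Bbm). Borrowed into F minor it is written IV.

IV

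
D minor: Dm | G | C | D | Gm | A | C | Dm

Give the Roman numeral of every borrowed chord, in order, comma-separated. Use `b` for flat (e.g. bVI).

In D minor (with V from harmonic minor) the diatonic chords are Dm, Edim, F, Gm, A, Bb, C. Dm, C, Gm and A all belong to that set. G (G–B–D) is not: scale degree 4 in D minor carries Gm (iv). In D major the chord on that degree is G, so here it functions as IV, borrowed from the parallel major. D (D–F#–A) doesn't fit — on degree 1 D minor would have Dm (i). D is the degree-1 chord of D major, so it is the borrowed I.

IV, I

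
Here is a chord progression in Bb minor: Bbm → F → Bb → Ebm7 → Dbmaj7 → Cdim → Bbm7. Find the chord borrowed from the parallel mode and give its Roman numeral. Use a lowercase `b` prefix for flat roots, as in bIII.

I

In Bb minor (with V from harmonic minor) the diatonic chords are Bbm, Cdim, Db, Ebm, F, Gb, Ab. Bbm, F, Ebm7, Dbmaj7, Cdim and Bbm7 all belong to that set. Bb (Bb–D–F) is not: scale degree 1 in Bb minor carries Bbm (i). In Bb major the chord on that degree is Bb, so here it functions as I, borrowed from the parallel major.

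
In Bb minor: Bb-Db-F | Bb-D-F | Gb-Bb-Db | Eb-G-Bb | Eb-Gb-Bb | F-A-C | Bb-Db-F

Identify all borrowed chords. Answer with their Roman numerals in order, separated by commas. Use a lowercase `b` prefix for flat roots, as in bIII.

The diatonic triads in Bb minor (with V from harmonic minor) are Bbm, Cdim, Db, Ebm, F, Gb, Ab. Bb–Db–F = Bbm, Gb–Bb–Db = Gb, Eb–Gb–Bb = Ebm and F–A–C = F all belong to that set. Bb–D–F doesn't fit — on degree 1 Bb minor would have Bbm (i). Bb is the degree-1 chord of Bb major, so it is the borrowed I. Eb–G–Bb doesn't fit — on degree 4 Bb minor would have Ebm (iv). Eb is the degree-4 chord of Bb major, so it is the borrowed IV.

I, IV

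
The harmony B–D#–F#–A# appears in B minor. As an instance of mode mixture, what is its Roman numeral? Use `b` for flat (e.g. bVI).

Imaj7

B is scale degree 1 in B minor. Diatonically B minor has Bm (i) on that degree; B–D#–F#–A# is instead the major-seventh chord native to B major, so it takes the label Imaj7.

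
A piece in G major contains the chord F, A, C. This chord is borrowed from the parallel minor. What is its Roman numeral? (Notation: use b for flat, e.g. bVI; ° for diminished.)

bVII

In G major scale degree 7 is F#; F is its lowered form, from G minor. F–A–C is a major chord — the form found in G minor, not the diatonic vii° (F#dim). Borrowed into G major it is written bVII.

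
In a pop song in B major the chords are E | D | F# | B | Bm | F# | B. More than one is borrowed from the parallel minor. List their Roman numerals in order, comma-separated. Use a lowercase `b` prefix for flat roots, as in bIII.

bIII, i

In B major the diatonic chords are B, C#m, D#m, E, F#, G#m, A#dim. E, F# and B all belong to that set. D (D–F#–A) is not: scale degree 3 in B major carries D#m (iii). In B minor the chord on that degree is D, so here it functions as bIII, borrowed from the parallel minor. Bm (B–D–F#) is not: scale degree 1 in B major carries B (I). In B minor the chord on that degree is Bm, so here it functions as i, borrowed from the parallel minor.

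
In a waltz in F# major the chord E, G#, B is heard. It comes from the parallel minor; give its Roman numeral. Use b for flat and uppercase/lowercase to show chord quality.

In F# major scale degree 7 is E#; E is its lowered form, from F# minor. Diatonically F# major has E#dim (vii°) on that degree; E–G#–B is instead the major chord native to F# minor, so it takes the label bVII.

bVII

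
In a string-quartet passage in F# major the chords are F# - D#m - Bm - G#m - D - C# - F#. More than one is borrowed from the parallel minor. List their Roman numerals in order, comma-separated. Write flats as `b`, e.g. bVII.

iv, bVI

The diatonic triads in F# major are F#, G#m, A#m, B, C#, D#m, E#dim. F#, D#m, G#m and C# are all diatonic. Bm (B–D–F#) is not: scale degree 4 in F# major carries B (IV). In F# minor the chord on that degree is Bm, so here it functions as iv, borrowed from the parallel minor. D (D–F#–A) is not: scale degree 6 in F# major carries D#m (vi). In F# minor the chord on that degree is D, so here it functions as bVI, borrowed from the parallel minor.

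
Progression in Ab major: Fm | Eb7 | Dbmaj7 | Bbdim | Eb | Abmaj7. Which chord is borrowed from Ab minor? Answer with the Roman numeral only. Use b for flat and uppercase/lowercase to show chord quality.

The diatonic triads in Ab major are Ab, Bbm, Cm, Db, Eb, Fm, Gdim. Of the given chords, Fm, Eb7, Dbmaj7, Eb and Abmaj7 are diatonic. Bbdim (Bb–Db–Fb) is not: scale degree 2 in Ab major carries Bbm (ii). In Ab minor the chord on that degree is Bbdim, so here it functions as ii°, borrowed from the parallel minor.

ii°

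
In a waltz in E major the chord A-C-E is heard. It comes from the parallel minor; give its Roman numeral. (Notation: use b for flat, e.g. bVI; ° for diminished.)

A is scale degree 4 in E major. The diatonic chord on degree 4 would be A (IV), but A–C–E is the minor chord from E minor. As a borrowed chord it is labeled iv.

iv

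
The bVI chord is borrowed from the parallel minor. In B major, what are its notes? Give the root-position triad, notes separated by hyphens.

G-B-D

Scale degree 6 in B major is G#. bVI uses the lowered form, G, taken from B minor. Building the major chord from the parallel minor on G: G–B–D.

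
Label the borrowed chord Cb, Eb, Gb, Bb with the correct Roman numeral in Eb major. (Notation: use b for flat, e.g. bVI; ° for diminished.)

bVImaj7

In Eb major scale degree 6 is C; Cb is its lowered form, from Eb minor. The diatonic chord on degree 6 would be Cm (vi), but Cb–Eb–Gb–Bb is the major-seventh chord from Eb minor. As a borrowed chord it is labeled bVImaj7.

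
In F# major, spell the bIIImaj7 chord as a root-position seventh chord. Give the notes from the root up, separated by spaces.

A C# E G#

Scale degree 3 in F# major is A#. bIIImaj7 uses the lowered form, A, taken from F# minor. In F# minor the chord on A is A–C#–E–G#.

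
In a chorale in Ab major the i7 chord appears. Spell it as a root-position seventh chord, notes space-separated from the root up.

The root, Ab, is scale degree 1 — the same note in Ab major and Ab minor; only the chord quality changes. Stacking thirds in Ab minor on Ab gives Ab–Cb–Eb–Gb.

Ab Cb Eb Gb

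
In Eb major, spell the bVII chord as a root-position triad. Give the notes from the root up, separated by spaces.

bVII is built on the lowered scale degree 7. In Eb major degree 7 is D; lowered it becomes Db. In Eb minor the chord on Db is Db–F–Ab.

Db F Ab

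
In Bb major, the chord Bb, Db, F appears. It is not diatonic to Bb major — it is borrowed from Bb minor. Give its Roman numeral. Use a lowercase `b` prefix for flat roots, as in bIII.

i

Bb is scale degree 1 in Bb major. The diatonic chord on degree 1 would be Bb (I), but Bb–Db–F is the minor chord from Bb minor. As a borrowed chord it is labeled i.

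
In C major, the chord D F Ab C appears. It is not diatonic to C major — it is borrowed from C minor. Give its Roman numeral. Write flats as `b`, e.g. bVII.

iiø7

The root D is the diatonic 2nd degree of C major; the borrowing shows in the chord quality. D–F–Ab–C is a half-diminished-seventh chord — the form found in C minor, not the diatonic ii (Dm). Borrowed into C major it is written iiø7.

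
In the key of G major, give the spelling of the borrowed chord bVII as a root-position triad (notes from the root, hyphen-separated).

The root of bVII is the lowered 7th degree: F# becomes F. Building the major chord from the parallel minor on F: F–A–C.

F-A-C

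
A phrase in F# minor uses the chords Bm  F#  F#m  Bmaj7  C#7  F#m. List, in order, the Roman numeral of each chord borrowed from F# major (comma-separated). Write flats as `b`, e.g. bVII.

The diatonic triads in F# minor (with V from harmonic minor) are F#m, G#dim, A, Bm, C#, D, E. Bm, F#m and C#7 are all diatonic. F# (F#–A#–C#) is not: scale degree 1 in F# minor carries F#m (i). In F# major the chord on that degree is F#, so here it functions as I, borrowed from the parallel major. Bmaj7 (B–D#–F#–A#) doesn't fit — on degree 4 F# minor would have Bm (iv). Bmaj7 is the degree-4 chord of F# major, so it is the borrowed IVmaj7.

I, IVmaj7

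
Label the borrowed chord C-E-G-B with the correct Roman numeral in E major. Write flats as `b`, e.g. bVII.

C is the lowered form of scale degree 6 in E major (the diatonic degree 6 is C#). The diatonic chord on degree 6 would be C#m (vi), but C–E–G–B is the major-seventh chord from E minor. As a borrowed chord it is labeled bVImaj7.

bVImaj7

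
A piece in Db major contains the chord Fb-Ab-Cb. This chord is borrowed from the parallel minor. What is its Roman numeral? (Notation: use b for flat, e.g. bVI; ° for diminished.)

bIII

In Db major scale degree 3 is F; Fb is its lowered form, from Db minor. The diatonic chord on degree 3 would be Fm (iii), but Fb–Ab–Cb is the major chord from Db minor. As a borrowed chord it is labeled bIII.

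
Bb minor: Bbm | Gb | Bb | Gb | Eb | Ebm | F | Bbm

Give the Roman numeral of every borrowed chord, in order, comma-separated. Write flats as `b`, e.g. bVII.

In Bb minor (with V from harmonic minor) the diatonic chords are Bbm, Cdim, Db, Ebm, F, Gb, Ab. Bbm, Gb, Ebm and F are all diatonic. But Bb (Bb–D–F) is foreign: the diatonic i on degree 1 is Bbm, whereas Bb comes from Bb major. It is labeled I. Eb (Eb–G–Bb) is not: scale degree 4 in Bb minor carries Ebm (iv). In Bb major the chord on that degree is Eb, so here it functions as IV, borrowed from the parallel major.

I, IV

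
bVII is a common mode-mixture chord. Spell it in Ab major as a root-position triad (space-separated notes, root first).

Scale degree 7 in Ab major is G. bVII uses the lowered form, Gb, taken from Ab minor. Building the major chord from the parallel minor on Gb: Gb–Bb–Db.

Gb Bb Db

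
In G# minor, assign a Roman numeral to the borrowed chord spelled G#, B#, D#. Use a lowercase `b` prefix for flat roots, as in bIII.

G# is scale degree 1 in G# minor. The diatonic chord on degree 1 would be G#m (i), but G#–B#–D# is the major chord from G# major. As a borrowed chord it is labeled I.

I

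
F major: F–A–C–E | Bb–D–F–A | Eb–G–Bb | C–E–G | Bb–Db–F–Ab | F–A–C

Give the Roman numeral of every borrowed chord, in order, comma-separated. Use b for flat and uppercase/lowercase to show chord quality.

bVII, iv7

F major has the diatonic set F, Gm, Am, Bb, C, Dm, Edim. Of the given chords, F–A–C–E = Fmaj7, Bb–D–F–A = Bbmaj7, C–E–G = C and F–A–C = F are diatonic. Eb–G–Bb doesn't fit — on degree 7 F major would have Edim (vii°). Eb is the degree-7 chord of F minor, so it is the borrowed bVII. Bb–Db–F–Ab is not: scale degree 4 in F major carries Bb (IV). In F minor the chord on that degree is Bbm7, so here it functions as iv7, borrowed from the parallel minor.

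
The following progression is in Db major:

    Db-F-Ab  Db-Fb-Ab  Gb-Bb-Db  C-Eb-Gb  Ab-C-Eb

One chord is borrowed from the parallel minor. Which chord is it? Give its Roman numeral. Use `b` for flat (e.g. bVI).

The diatonic triads in Db major are Db, Ebm, Fm, Gb, Ab, Bbm, Cdim. Db–F–Ab = Db, Gb–Bb–Db = Gb, C–Eb–Gb = Cdim and Ab–C–Eb = Ab are all diatonic. Db–Fb–Ab is not: scale degree 1 in Db major carries Db (I). In Db minor the chord on that degree is Dbm, so here it functions as i, borrowed from the parallel minor.

i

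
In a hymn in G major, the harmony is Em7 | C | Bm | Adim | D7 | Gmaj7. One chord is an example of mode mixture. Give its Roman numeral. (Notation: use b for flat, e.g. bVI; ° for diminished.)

ii°

In G major the diatonic chords are G, Am, Bm, C, D, Em, F#dim. Of the given chords, Em7, C, Bm, D7 and Gmaj7 are diatonic. Adim (A–C–Eb) doesn't fit — on degree 2 G major would have Am (ii). Adim is the degree-2 chord of G minor, so it is the borrowed ii°.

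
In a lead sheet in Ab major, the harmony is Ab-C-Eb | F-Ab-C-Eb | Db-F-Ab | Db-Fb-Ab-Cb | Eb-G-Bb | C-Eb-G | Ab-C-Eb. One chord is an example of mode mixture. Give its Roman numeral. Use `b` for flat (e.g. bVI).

In Ab major the diatonic chords are Ab, Bbm, Cm, Db, Eb, Fm, Gdim. Ab–C–Eb = Ab, F–Ab–C–Eb = Fm7, Db–F–Ab = Db, Eb–G–Bb = Eb and C–Eb–G = Cm all belong to that set. Db–Fb–Ab–Cb is not: scale degree 4 in Ab major carries Db (IV). In Ab minor the chord on that degree is Dbm7, so here it functions as iv7, borrowed from the parallel minor.

iv7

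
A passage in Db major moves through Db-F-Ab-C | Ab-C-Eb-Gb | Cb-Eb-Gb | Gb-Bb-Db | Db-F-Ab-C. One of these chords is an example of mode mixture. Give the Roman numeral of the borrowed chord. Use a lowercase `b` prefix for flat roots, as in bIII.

The diatonic triads in Db major are Db, Ebm, Fm, Gb, Ab, Bbm, Cdim. Of the given chords, Db–F–Ab–C = Dbmaj7, Ab–C–Eb–Gb = Ab7 and Gb–Bb–Db = Gb are diatonic. Cb–Eb–Gb doesn't fit — on degree 7 Db major would have Cdim (vii°). Cb is the degree-7 chord of Db minor, so it is the borrowed bVII.

bVII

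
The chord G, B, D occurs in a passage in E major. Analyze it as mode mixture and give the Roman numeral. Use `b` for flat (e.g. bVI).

G is the lowered form of scale degree 3 in E major (the diatonic degree 3 is G#). G–B–D is a major chord — the form found in E minor, not the diatonic iii (G#m). Borrowed into E major it is written bIII.

bIII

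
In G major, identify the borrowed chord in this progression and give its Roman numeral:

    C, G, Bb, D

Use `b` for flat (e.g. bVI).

G major has the diatonic set G, Am, Bm, C, D, Em, F#dim. C, G and D all belong to that set. But Bb (Bb–D–F) is foreign: the diatonic iii on degree 3 is Bm, whereas Bb comes from G minor. It is labeled bIII.

bIII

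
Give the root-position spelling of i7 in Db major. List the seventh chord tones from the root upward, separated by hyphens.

The root, Db, is scale degree 1 — the same note in Db major and Db minor; only the chord quality changes. Stacking thirds in Db minor on Db gives Db–Fb–Ab–Cb.

Db-Fb-Ab-Cb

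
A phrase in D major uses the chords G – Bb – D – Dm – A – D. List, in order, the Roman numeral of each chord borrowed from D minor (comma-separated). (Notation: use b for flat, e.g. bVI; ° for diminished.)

In D major the diatonic chords are D, Em, F#m, G, A, Bm, C#dim. Of the given chords, G, D and A are diatonic. But Bb (Bb–D–F) is foreign: the diatonic vi on degree 6 is Bm, whereas Bb comes from D minor. It is labeled bVI. But Dm (D–F–A) is foreign: the diatonic I on degree 1 is D, whereas Dm comes from D minor. It is labeled i.

bVI, i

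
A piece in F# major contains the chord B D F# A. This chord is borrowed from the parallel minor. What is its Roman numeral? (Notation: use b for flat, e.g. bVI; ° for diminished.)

B is scale degree 4 in F# major. B–D–F#–A is a minor-seventh chord — the form found in F# minor, not the diatonic IV (B). Borrowed into F# major it is written iv7.

iv7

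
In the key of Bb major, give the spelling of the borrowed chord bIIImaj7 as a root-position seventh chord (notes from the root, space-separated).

Db F Ab C

bIIImaj7 is built on the lowered scale degree 3. In Bb major degree 3 is D; lowered it becomes Db. In Bb minor the chord on Db is Db–F–Ab–C.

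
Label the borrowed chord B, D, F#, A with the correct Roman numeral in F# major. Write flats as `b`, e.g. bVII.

iv7

The root B is the diatonic 4th degree of F# major; the borrowing shows in the chord quality. B–D–F#–A is a minor-seventh chord — the form found in F# minor, not the diatonic IV (B). Borrowed into F# major it is written iv7.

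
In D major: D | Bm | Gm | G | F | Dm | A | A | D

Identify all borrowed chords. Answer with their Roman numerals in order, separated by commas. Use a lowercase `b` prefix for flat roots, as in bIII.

iv, bIII, i

D major has the diatonic set D, Em, F#m, G, A, Bm, C#dim. D, Bm, G and A are all diatonic. Gm (G–Bb–D) doesn't fit — on degree 4 D major would have G (IV). Gm is the degree-4 chord of D minor, so it is the borrowed iv. F (F–A–C) doesn't fit — on degree 3 D major would have F#m (iii). F is the degree-3 chord of D minor, so it is the borrowed bIII. Dm (D–F–A) doesn't fit — on degree 1 D major would have D (I). Dm is the degree-1 chord of D minor, so it is the borrowed i.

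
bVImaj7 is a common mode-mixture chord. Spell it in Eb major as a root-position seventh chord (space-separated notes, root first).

The root of bVImaj7 is the lowered 6th degree: C becomes Cb. In Eb minor the chord on Cb is Cb–Eb–Gb–Bb.

Cb Eb Gb Bb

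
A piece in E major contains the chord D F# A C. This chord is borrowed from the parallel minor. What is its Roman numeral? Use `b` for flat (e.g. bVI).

In E major scale degree 7 is D#; D is its lowered form, from E minor. Diatonically E major has D#dim (vii°) on that degree; D–F#–A–C is instead the dominant-seventh chord native to E minor, so it takes the label bVII7.

bVII7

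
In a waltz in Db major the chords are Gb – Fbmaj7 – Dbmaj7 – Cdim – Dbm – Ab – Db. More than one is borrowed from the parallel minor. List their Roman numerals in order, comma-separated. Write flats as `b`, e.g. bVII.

bIIImaj7, i

Db major has the diatonic set Db, Ebm, Fm, Gb, Ab, Bbm, Cdim. Gb, Dbmaj7, Cdim, Ab and Db all belong to that set. Fbmaj7 (Fb–Ab–Cb–Eb) is not: scale degree 3 in Db major carries Fm (iii). In Db minor the chord on that degree is Fbmaj7, so here it functions as bIIImaj7, borrowed from the parallel minor. Dbm (Db–Fb–Ab) is not: scale degree 1 in Db major carries Db (I). In Db minor the chord on that degree is Dbm, so here it functions as i, borrowed from the parallel minor.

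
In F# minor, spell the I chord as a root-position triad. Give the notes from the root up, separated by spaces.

F# A# C#

I is built on scale degree 1, which is F# in both F# minor and its parallel. Stacking thirds in F# major on F# gives F#–A#–C#.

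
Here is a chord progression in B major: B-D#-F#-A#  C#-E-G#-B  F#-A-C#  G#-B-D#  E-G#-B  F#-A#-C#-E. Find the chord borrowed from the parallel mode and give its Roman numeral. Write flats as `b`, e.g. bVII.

In B major the diatonic chords are B, C#m, D#m, E, F#, G#m, A#dim. B–D#–F#–A# = Bmaj7, C#–E–G#–B = C#m7, G#–B–D# = G#m, E–G#–B = E and F#–A#–C#–E = F#7 all belong to that set. F#–A–C# is not: scale degree 5 in B major carries F# (V). In B minor the chord on that degree is F#m, so here it functions as v, borrowed from the parallel minor.

v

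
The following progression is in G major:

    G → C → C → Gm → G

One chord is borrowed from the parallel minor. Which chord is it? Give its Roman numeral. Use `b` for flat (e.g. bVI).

i

G major has the diatonic set G, Am, Bm, C, D, Em, F#dim. Of the given chords, G and C are diatonic. Gm (G–Bb–D) doesn't fit — on degree 1 G major would have G (I). Gm is the degree-1 chord of G minor, so it is the borrowed i.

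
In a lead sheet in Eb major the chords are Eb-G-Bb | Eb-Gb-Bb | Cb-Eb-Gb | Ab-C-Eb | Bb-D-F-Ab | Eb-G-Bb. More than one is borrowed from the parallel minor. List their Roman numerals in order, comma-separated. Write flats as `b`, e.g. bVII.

i, bVI

In Eb major the diatonic chords are Eb, Fm, Gm, Ab, Bb, Cm, Ddim. Of the given chords, Eb–G–Bb = Eb, Ab–C–Eb = Ab and Bb–D–F–Ab = Bb7 are diatonic. But Eb–Gb–Bb is foreign: the diatonic I on degree 1 is Eb, whereas Ebm comes from Eb minor. It is labeled i. But Cb–Eb–Gb is foreign: the diatonic vi on degree 6 is Cm, whereas Cb comes from Eb minor. It is labeled bVI.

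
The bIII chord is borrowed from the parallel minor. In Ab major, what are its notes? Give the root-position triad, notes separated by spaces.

Cb Eb Gb

Scale degree 3 in Ab major is C. bIII uses the lowered form, Cb, taken from Ab minor. Building the major chord from the parallel minor on Cb: Cb–Eb–Gb.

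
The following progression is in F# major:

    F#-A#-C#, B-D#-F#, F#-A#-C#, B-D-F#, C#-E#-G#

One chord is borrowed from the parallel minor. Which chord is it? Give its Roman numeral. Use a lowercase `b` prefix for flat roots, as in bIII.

iv

In F# major the diatonic chords are F#, G#m, A#m, B, C#, D#m, E#dim. F#–A#–C# = F#, B–D#–F# = B and C#–E#–G# = C# all belong to that set. But B–D–F# is foreign: the diatonic IV on degree 4 is B, whereas Bm comes from F# minor. It is labeled iv.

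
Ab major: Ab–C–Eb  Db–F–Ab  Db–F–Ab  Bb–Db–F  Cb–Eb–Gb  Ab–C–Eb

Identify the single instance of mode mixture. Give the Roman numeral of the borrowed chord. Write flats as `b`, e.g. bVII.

Ab major has the diatonic set Ab, Bbm, Cm, Db, Eb, Fm, Gdim. Ab–C–Eb = Ab, Db–F–Ab = Db and Bb–Db–F = Bbm all belong to that set. Cb–Eb–Gb is not: scale degree 3 in Ab major carries Cm (iii). In Ab minor the chord on that degree is Cb, so here it functions as bIII, borrowed from the parallel minor.

bIII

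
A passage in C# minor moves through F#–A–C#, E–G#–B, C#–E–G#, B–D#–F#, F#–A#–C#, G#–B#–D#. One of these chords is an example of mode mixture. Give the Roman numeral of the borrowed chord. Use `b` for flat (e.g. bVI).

IV

The diatonic triads in C# minor (with V from harmonic minor) are C#m, D#dim, E, F#m, G#, A, B. F#–A–C# = F#m, E–G#–B = E, C#–E–G# = C#m, B–D#–F# = B and G#–B#–D# = G# all belong to that set. F#–A#–C# is not: scale degree 4 in C# minor carries F#m (iv). In C# major the chord on that degree is F#, so here it functions as IV, borrowed from the parallel major.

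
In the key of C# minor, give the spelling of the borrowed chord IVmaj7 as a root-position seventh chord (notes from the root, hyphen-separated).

The root, F#, is scale degree 4 — the same note in C# minor and C# major; only the chord quality changes. Stacking thirds in C# major on F# gives F#–A#–C#–E#.

F#-A#-C#-E#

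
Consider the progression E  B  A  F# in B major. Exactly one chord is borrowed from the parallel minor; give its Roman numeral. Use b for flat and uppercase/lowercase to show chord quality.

In B major the diatonic chords are B, C#m, D#m, E, F#, G#m, A#dim. Of the given chords, E, B and F# are diatonic. But A (A–C#–E) is foreign: the diatonic vii° on degree 7 is A#dim, whereas A comes from B minor. It is labeled bVII.

bVII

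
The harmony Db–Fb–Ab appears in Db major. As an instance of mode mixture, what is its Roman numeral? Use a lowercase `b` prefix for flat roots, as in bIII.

The root Db is the diatonic 1st degree of Db major; the borrowing shows in the chord quality. Db–Fb–Ab is a minor chord — the form found in Db minor, not the diatonic I (Db). Borrowed into Db major it is written i.

i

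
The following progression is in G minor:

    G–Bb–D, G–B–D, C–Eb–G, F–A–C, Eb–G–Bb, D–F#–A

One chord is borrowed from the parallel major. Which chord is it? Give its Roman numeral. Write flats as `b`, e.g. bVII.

The diatonic triads in G minor (with V from harmonic minor) are Gm, Adim, Bb, Cm, D, Eb, F. Of the given chords, G–Bb–D = Gm, C–Eb–G = Cm, F–A–C = F, Eb–G–Bb = Eb and D–F#–A = D are diatonic. But G–B–D is foreign: the diatonic i on degree 1 is Gm, whereas G comes from G major. It is labeled I.

I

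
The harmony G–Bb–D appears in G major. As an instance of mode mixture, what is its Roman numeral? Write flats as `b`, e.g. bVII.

The root G is the diatonic 1st degree of G major; the borrowing shows in the chord quality. The diatonic chord on degree 1 would be G (I), but G–Bb–D is the minor chord from G minor. As a borrowed chord it is labeled i.

i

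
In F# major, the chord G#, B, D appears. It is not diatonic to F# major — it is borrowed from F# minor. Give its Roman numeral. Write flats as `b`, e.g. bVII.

ii°

The root G# is the diatonic 2nd degree of F# major; the borrowing shows in the chord quality. Diatonically F# major has G#m (ii) on that degree; G#–B–D is instead the diminished chord native to F# minor, so it takes the label ii°.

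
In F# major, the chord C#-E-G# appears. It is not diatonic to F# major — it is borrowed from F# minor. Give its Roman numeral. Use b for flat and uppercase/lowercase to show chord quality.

C# is scale degree 5 in F# major. C#–E–G# is a minor chord — the form found in F# minor, not the diatonic V (C#). Borrowed into F# major it is written v.

v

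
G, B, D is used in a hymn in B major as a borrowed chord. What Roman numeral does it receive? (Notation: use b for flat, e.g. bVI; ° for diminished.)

bVI

G is the lowered form of scale degree 6 in B major (the diatonic degree 6 is G#). The diatonic chord on degree 6 would be G#m (vi), but G–B–D is the major chord from B minor. As a borrowed chord it is labeled bVI.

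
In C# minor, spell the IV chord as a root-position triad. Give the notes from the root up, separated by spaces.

F# A# C#

The root, F#, is scale degree 4 — the same note in C# minor and C# major; only the chord quality changes. Building the major chord from the parallel major on F#: F#–A#–C#.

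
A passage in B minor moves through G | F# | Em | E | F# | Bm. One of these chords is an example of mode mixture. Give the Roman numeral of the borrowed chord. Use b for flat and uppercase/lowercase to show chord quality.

IV

In B minor (with V from harmonic minor) the diatonic chords are Bm, C#dim, D, Em, F#, G, A. G, F#, Em and Bm are all diatonic. But E (E–G#–B) is foreign: the diatonic iv on degree 4 is Em, whereas E comes from B major. It is labeled IV.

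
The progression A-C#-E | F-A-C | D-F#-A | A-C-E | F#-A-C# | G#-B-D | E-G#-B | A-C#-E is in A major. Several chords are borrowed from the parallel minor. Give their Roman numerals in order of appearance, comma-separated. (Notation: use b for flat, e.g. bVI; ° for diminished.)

A major has the diatonic set A, Bm, C#m, D, E, F#m, G#dim. A–C#–E = A, D–F#–A = D, F#–A–C# = F#m, G#–B–D = G#dim and E–G#–B = E are all diatonic. F–A–C doesn't fit — on degree 6 A major would have F#m (vi). F is the degree-6 chord of A minor, so it is the borrowed bVI. But A–C–E is foreign: the diatonic I on degree 1 is A, whereas Am comes from A minor. It is labeled i.

bVI, i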